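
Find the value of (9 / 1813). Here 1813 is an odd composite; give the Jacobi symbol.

1

Reciprocity: 9 ≡ 1 and 1813 ≡ 1 (mod 4), so (9/1813) = +(1813/9).
Reduce top mod 9: now compute (4/9).
Pull out 2^2: since 9 ≡ 1 (mod 8), (2/9) = +1, so (2/9)^2 = +1.
Reached (1/9) = 1. Collecting the sign flips along the way, the symbol is +1.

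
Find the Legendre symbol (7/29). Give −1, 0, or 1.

Reciprocity: 7 ≡ 3 and 29 ≡ 1 (mod 4), so (7/29) = +(29/7).
Reduce top mod 7: now compute (1/7).
Reached (1/7) = 1. Collecting the sign flips along the way, the symbol is +1.

1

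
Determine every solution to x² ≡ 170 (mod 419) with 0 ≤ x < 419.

Since 419 ≡ 3 (mod 4), a square root of 170 is 170^((419+1)/4) = 170^105 mod 419.
Repeated squaring: 170^2≡408, 170^4≡121, 170^8≡395, 170^16≡157, 170^32≡347, 170^64≡156 (mod 419).
170^105 = 170^(64+32+8+1) ≡ 111 (mod 419).
Check: 111² = 12321 ≡ 170 (mod 419). The two roots are 111 and 308.

111, 308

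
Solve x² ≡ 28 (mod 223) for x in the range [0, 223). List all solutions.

Since 223 ≡ 3 (mod 4), a square root of 28 is 28^((223+1)/4) = 28^56 mod 223.
Repeated squaring: 28^2≡115, 28^4≡68, 28^8≡164, 28^16≡136, 28^32≡210 (mod 223).
28^56 = 28^(32+16+8) ≡ 171 (mod 223).
Check: 171² = 29241 ≡ 28 (mod 223). The two roots are 52 and 171.

52, 171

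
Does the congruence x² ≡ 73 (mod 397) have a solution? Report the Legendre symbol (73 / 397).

Euler's criterion: (73/397) ≡ 73^198 (mod 397).
73^2 ≡ 168 (mod 397)
73^4 ≡ 37 (mod 397)
73^8 ≡ 178 (mod 397)
73^16 ≡ 321 (mod 397)
73^32 ≡ 218 (mod 397)
73^64 ≡ 281 (mod 397)
73^128 ≡ 355 (mod 397)
73^198 = 73^(128+64+4+2) ≡ 1 (mod 397).
Result is 1, so (73/397) = 1.

1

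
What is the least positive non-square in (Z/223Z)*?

3

(2/223) = +1, so 2 is a residue.
(3/223) = −1, so 3 is the smallest positive non-residue mod 223.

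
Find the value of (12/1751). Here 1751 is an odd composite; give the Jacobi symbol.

1

Pull out 2^2: since 1751 ≡ 7 (mod 8), (2/1751) = +1, so (2/1751)^2 = +1.
Reciprocity: 3 ≡ 3 and 1751 ≡ 3 (mod 4), so (3/1751) = −(1751/3).
Reduce top mod 3: now compute (2/3).
Pull out 2: since 3 ≡ 3 (mod 8), (2/3) = -1.
Reached (1/3) = 1. Collecting the sign flips along the way, the symbol is +1.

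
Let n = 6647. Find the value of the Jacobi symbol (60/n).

Pull out 2^2: since 6647 ≡ 7 (mod 8), (2/6647) = +1, so (2/6647)^2 = +1.
Reciprocity: 15 ≡ 3 and 6647 ≡ 3 (mod 4), so (15/6647) = −(6647/15).
Reduce top mod 15: now compute (2/15).
Pull out 2: since 15 ≡ 7 (mod 8), (2/15) = +1.
Reached (1/15) = 1. Collecting the sign flips along the way, the symbol is -1.

-1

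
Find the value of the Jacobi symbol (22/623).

1

Pull out 2: since 623 ≡ 7 (mod 8), (2/623) = +1.
Reciprocity: 11 ≡ 3 and 623 ≡ 3 (mod 4), so (11/623) = −(623/11).
Reduce top mod 11: now compute (7/11).
Reciprocity: 7 ≡ 3 and 11 ≡ 3 (mod 4), so (7/11) = −(11/7).
Reduce top mod 7: now compute (4/7).
Pull out 2^2: since 7 ≡ 7 (mod 8), (2/7) = +1, so (2/7)^2 = +1.
Reached (1/7) = 1. Collecting the sign flips along the way, the symbol is +1.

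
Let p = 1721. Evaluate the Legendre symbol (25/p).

Reciprocity: 25 ≡ 1 and 1721 ≡ 1 (mod 4), so (25/1721) = +(1721/25).
Reduce top mod 25: now compute (21/25).
Reciprocity: 21 ≡ 1 and 25 ≡ 1 (mod 4), so (21/25) = +(25/21).
Reduce top mod 21: now compute (4/21).
Pull out 2^2: since 21 ≡ 5 (mod 8), (2/21) = -1, so (2/21)^2 = +1.
Reached (1/21) = 1. Collecting the sign flips along the way, the symbol is +1.

1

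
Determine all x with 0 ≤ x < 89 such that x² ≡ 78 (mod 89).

16, 73

89 ≡ 1 (mod 4), so we find a root by search.
Trying successive values, 16² = 256 ≡ 78 (mod 89). The other root is 89 − 16 = 73.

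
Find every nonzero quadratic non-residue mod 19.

2 3 8 10 12 13 14 15 18

Square k = 1,…,9 (k and 19−k give the same square):
1²=1, 2²=4, 3²=9, 4²=16, 5²≡6, 6²≡17, 7²≡11, 8²≡7, 9²≡5 (mod 19).
The residues are {1, 4, 5, 6, 7, 9, 11, 16, 17}; the non-residues are the remaining 9 nonzero classes.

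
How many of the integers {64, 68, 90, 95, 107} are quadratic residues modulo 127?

(64/127) = +1 → QR.
(68/127) = +1 → QR.
(90/127) = -1 → non-residue.
(95/127) = -1 → non-residue.
(107/127) = +1 → QR.
Total quadratic residues among the 5: 3.

3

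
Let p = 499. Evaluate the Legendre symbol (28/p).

Euler's criterion: (28/499) ≡ 28^249 (mod 499).
28^2 ≡ 285 (mod 499)
28^4 ≡ 387 (mod 499)
28^8 ≡ 69 (mod 499)
28^16 ≡ 270 (mod 499)
28^32 ≡ 46 (mod 499)
28^64 ≡ 120 (mod 499)
28^128 ≡ 428 (mod 499)
28^249 = 28^(128+64+32+16+8+1) ≡ 498 (mod 499).
Result is 498 ≡ −1, so (28/499) = −1.

-1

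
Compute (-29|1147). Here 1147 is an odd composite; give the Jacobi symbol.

First reduce: -29 ≡ 1118 (mod 1147).
Pull out 2: since 1147 ≡ 3 (mod 8), (2/1147) = -1.
Reciprocity: 559 ≡ 3 and 1147 ≡ 3 (mod 4), so (559/1147) = −(1147/559).
Reduce top mod 559: now compute (29/559).
Reciprocity: 29 ≡ 1 and 559 ≡ 3 (mod 4), so (29/559) = +(559/29).
Reduce top mod 29: now compute (8/29).
Pull out 2^3: since 29 ≡ 5 (mod 8), (2/29) = -1, so (2/29)^3 = -1.
Reached (1/29) = 1. Collecting the sign flips along the way, the symbol is -1.

-1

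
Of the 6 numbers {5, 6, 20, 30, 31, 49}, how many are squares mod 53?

(5/53) = -1 → non-residue.
(6/53) = +1 → QR.
(20/53) = -1 → non-residue.
(30/53) = -1 → non-residue.
(31/53) = -1 → non-residue.
(49/53) = +1 → QR.
Total quadratic residues among the 6: 2.

2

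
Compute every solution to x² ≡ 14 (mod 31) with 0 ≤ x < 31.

13, 18

Since 31 ≡ 3 (mod 4), a square root of 14 is 14^((31+1)/4) = 14^8 mod 31.
Repeated squaring: 14^2≡10, 14^4≡7, 14^8≡18 (mod 31).
14^8 = 14^(8) ≡ 18 (mod 31).
Check: 18² = 324 ≡ 14 (mod 31). The two roots are 13 and 18.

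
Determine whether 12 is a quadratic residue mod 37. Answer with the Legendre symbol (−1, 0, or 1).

1

Euler's criterion: (12/37) ≡ 12^18 (mod 37).
12^2 ≡ 33 (mod 37)
12^4 ≡ 16 (mod 37)
12^8 ≡ 34 (mod 37)
12^16 ≡ 9 (mod 37)
12^18 = 12^(16+2) ≡ 1 (mod 37).
Result is 1, so (12/37) = 1.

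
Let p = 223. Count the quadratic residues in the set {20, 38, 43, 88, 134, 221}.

(20/223) = -1 → non-residue.
(38/223) = +1 → QR.
(43/223) = +1 → QR.
(88/223) = -1 → non-residue.
(134/223) = -1 → non-residue.
(221/223) = -1 → non-residue.
Total quadratic residues among the 6: 2.

2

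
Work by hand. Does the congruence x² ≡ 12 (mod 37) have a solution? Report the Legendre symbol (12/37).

1

Pull out 2^2: since 37 ≡ 5 (mod 8), (2/37) = -1, so (2/37)^2 = +1.
Reciprocity: 3 ≡ 3 and 37 ≡ 1 (mod 4), so (3/37) = +(37/3).
Reduce top mod 3: now compute (1/3).
Reached (1/3) = 1. Collecting the sign flips along the way, the symbol is +1.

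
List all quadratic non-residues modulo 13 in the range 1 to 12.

Square k = 1,…,6 (k and 13−k give the same square):
1²=1, 2²=4, 3²=9, 4²≡3, 5²≡12, 6²≡10 (mod 13).
The residues are {1, 3, 4, 9, 10, 12}; the non-residues are the remaining 6 nonzero classes.

2, 5, 6, 7, 8, 11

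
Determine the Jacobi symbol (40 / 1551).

Pull out 2^3: since 1551 ≡ 7 (mod 8), (2/1551) = +1, so (2/1551)^3 = +1.
Reciprocity: 5 ≡ 1 and 1551 ≡ 3 (mod 4), so (5/1551) = +(1551/5).
Reduce top mod 5: now compute (1/5).
Reached (1/5) = 1. Collecting the sign flips along the way, the symbol is +1.

1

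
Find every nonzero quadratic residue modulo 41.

1 2 4 5 8 9 10 16 18 20 21 23 25 31 32 33 36 37 39 40

Square k = 1,…,20 (k and 41−k give the same square):
1²=1, 2²=4, 3²=9, 4²=16, 5²=25, 6²=36, 7²≡8, 8²≡23, 9²≡40, 10²≡18, 11²≡39, 12²≡21, 13²≡5, 14²≡32, 15²≡20, 16²≡10, 17²≡2, 18²≡37, 19²≡33, 20²≡31 (mod 41).
So the quadratic residues mod 41 are {1, 2, 4, 5, 8, 9, 10, 16, 18, 20, 21, 23, 25, 31, 32, 33, 36, 37, 39, 40}.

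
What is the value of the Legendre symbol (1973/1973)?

0

First reduce: 1973 ≡ 0 (mod 1973).
Top reduces to 0: gcd > 1, so the symbol is 0.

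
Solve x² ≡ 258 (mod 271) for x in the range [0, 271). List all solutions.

Since 271 ≡ 3 (mod 4), a square root of 258 is 258^((271+1)/4) = 258^68 mod 271.
Repeated squaring: 258^2≡169, 258^4≡106, 258^8≡125, 258^16≡178, 258^32≡248, 258^64≡258 (mod 271).
258^68 = 258^(64+4) ≡ 248 (mod 271).
Check: 248² = 61504 ≡ 258 (mod 271). The two roots are 23 and 248.

23, 248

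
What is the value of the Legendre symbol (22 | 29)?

1

Euler's criterion: (22/29) ≡ 22^14 (mod 29).
22^2 ≡ 20 (mod 29)
22^4 ≡ 23 (mod 29)
22^8 ≡ 7 (mod 29)
22^14 = 22^(8+4+2) ≡ 1 (mod 29).
Result is 1, so (22/29) = 1.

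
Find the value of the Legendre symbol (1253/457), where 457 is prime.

-1

First reduce: 1253 ≡ 339 (mod 457).
Reciprocity: 339 ≡ 3 and 457 ≡ 1 (mod 4), so (339/457) = +(457/339).
Reduce top mod 339: now compute (118/339).
Pull out 2: since 339 ≡ 3 (mod 8), (2/339) = -1.
Reciprocity: 59 ≡ 3 and 339 ≡ 3 (mod 4), so (59/339) = −(339/59).
Reduce top mod 59: now compute (44/59).
Pull out 2^2: since 59 ≡ 3 (mod 8), (2/59) = -1, so (2/59)^2 = +1.
Reciprocity: 11 ≡ 3 and 59 ≡ 3 (mod 4), so (11/59) = −(59/11).
Reduce top mod 11: now compute (4/11).
Pull out 2^2: since 11 ≡ 3 (mod 8), (2/11) = -1, so (2/11)^2 = +1.
Reached (1/11) = 1. Collecting the sign flips along the way, the symbol is -1.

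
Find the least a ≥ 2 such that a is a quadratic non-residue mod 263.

5

(2/263) = +1, so 2 is a residue.
(3/263) = +1, so 3 is a residue.
(4/263) = +1, so 4 is a residue.
(5/263) = −1, so 5 is the smallest positive non-residue mod 263.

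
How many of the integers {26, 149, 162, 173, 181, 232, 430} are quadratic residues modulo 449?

(26/449) = -1 → non-residue.
(149/449) = -1 → non-residue.
(162/449) = +1 → QR.
(173/449) = -1 → non-residue.
(181/449) = +1 → QR.
(232/449) = -1 → non-residue.
(430/449) = -1 → non-residue.
Total quadratic residues among the 7: 2.

2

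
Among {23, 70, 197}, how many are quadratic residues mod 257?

3

(23/257) = +1 → QR.
(70/257) = +1 → QR.
(197/257) = +1 → QR.
Total quadratic residues among the 3: 3.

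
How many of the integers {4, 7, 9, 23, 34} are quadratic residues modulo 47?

(4/47) = +1 → QR.
(7/47) = +1 → QR.
(9/47) = +1 → QR.
(23/47) = -1 → non-residue.
(34/47) = +1 → QR.
Total quadratic residues among the 5: 4.

4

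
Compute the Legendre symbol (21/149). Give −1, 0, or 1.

-1

Reciprocity: 21 ≡ 1 and 149 ≡ 1 (mod 4), so (21/149) = +(149/21).
Reduce top mod 21: now compute (2/21).
Pull out 2: since 21 ≡ 5 (mod 8), (2/21) = -1.
Reached (1/21) = 1. Collecting the sign flips along the way, the symbol is -1.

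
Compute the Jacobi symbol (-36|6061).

First reduce: -36 ≡ 6025 (mod 6061).
Reciprocity: 6025 ≡ 1 and 6061 ≡ 1 (mod 4), so (6025/6061) = +(6061/6025).
Reduce top mod 6025: now compute (36/6025).
Pull out 2^2: since 6025 ≡ 1 (mod 8), (2/6025) = +1, so (2/6025)^2 = +1.
Reciprocity: 9 ≡ 1 and 6025 ≡ 1 (mod 4), so (9/6025) = +(6025/9).
Reduce top mod 9: now compute (4/9).
Pull out 2^2: since 9 ≡ 1 (mod 8), (2/9) = +1, so (2/9)^2 = +1.
Reached (1/9) = 1. Collecting the sign flips along the way, the symbol is +1.

1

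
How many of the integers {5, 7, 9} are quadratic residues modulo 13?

1

(5/13) = -1 → non-residue.
(7/13) = -1 → non-residue.
(9/13) = +1 → QR.
Total quadratic residues among the 3: 1.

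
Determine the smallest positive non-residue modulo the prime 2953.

5

(2/2953) = +1, so 2 is a residue.
(3/2953) = +1, so 3 is a residue.
(4/2953) = +1, so 4 is a residue.
(5/2953) = −1, so 5 is the smallest positive non-residue mod 2953.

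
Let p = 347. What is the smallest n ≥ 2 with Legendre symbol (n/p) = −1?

2

(2/347) = −1, so 2 is the smallest positive non-residue mod 347.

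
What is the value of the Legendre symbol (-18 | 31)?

Euler's criterion: (-18/31) ≡ 13^15 (mod 31).
13^2 ≡ 14 (mod 31)
13^4 ≡ 10 (mod 31)
13^8 ≡ 7 (mod 31)
13^15 = 13^(8+4+2+1) ≡ 30 (mod 31).
Result is 30 ≡ −1, so (-18/31) = −1.

-1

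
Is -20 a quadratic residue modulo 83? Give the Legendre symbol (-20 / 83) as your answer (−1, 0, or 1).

First reduce: -20 ≡ 63 (mod 83).
Reciprocity: 63 ≡ 3 and 83 ≡ 3 (mod 4), so (63/83) = −(83/63).
Reduce top mod 63: now compute (20/63).
Pull out 2^2: since 63 ≡ 7 (mod 8), (2/63) = +1, so (2/63)^2 = +1.
Reciprocity: 5 ≡ 1 and 63 ≡ 3 (mod 4), so (5/63) = +(63/5).
Reduce top mod 5: now compute (3/5).
Reciprocity: 3 ≡ 3 and 5 ≡ 1 (mod 4), so (3/5) = +(5/3).
Reduce top mod 3: now compute (2/3).
Pull out 2: since 3 ≡ 3 (mod 8), (2/3) = -1.
Reached (1/3) = 1. Collecting the sign flips along the way, the symbol is +1.

1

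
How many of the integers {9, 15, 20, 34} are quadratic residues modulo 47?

(9/47) = +1 → QR.
(15/47) = -1 → non-residue.
(20/47) = -1 → non-residue.
(34/47) = +1 → QR.
Total quadratic residues among the 4: 2.

2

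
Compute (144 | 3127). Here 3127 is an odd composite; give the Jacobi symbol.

1

Pull out 2^4: since 3127 ≡ 7 (mod 8), (2/3127) = +1, so (2/3127)^4 = +1.
Reciprocity: 9 ≡ 1 and 3127 ≡ 3 (mod 4), so (9/3127) = +(3127/9).
Reduce top mod 9: now compute (4/9).
Pull out 2^2: since 9 ≡ 1 (mod 8), (2/9) = +1, so (2/9)^2 = +1.
Reached (1/9) = 1. Collecting the sign flips along the way, the symbol is +1.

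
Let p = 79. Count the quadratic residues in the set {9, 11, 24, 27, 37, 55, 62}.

(9/79) = +1 → QR.
(11/79) = +1 → QR.
(24/79) = -1 → non-residue.
(27/79) = -1 → non-residue.
(37/79) = -1 → non-residue.
(55/79) = +1 → QR.
(62/79) = +1 → QR.
Total quadratic residues among the 7: 4.

4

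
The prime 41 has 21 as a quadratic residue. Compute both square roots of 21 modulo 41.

41 ≡ 1 (mod 4), so we find a root by search.
Trying successive values, 12² = 144 ≡ 21 (mod 41). The other root is 41 − 12 = 29.

12, 29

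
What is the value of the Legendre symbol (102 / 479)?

-1

Euler's criterion: (102/479) ≡ 102^239 (mod 479).
102^2 ≡ 345 (mod 479)
102^4 ≡ 233 (mod 479)
102^8 ≡ 162 (mod 479)
102^16 ≡ 378 (mod 479)
102^32 ≡ 142 (mod 479)
102^64 ≡ 46 (mod 479)
102^128 ≡ 200 (mod 479)
102^239 = 102^(128+64+32+8+4+2+1) ≡ 478 (mod 479).
Result is 478 ≡ −1, so (102/479) = −1.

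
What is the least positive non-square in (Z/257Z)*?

3

(2/257) = +1, so 2 is a residue.
(3/257) = −1, so 3 is the smallest positive non-residue mod 257.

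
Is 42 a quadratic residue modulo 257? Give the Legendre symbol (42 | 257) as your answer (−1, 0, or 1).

Pull out 2: since 257 ≡ 1 (mod 8), (2/257) = +1.
Reciprocity: 21 ≡ 1 and 257 ≡ 1 (mod 4), so (21/257) = +(257/21).
Reduce top mod 21: now compute (5/21).
Reciprocity: 5 ≡ 1 and 21 ≡ 1 (mod 4), so (5/21) = +(21/5).
Reduce top mod 5: now compute (1/5).
Reached (1/5) = 1. Collecting the sign flips along the way, the symbol is +1.

1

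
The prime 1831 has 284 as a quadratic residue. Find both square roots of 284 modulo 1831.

Since 1831 ≡ 3 (mod 4), a square root of 284 is 284^((1831+1)/4) = 284^458 mod 1831.
Repeated squaring: 284^2≡92, 284^4≡1140, 284^8≡1421, 284^16≡1479, 284^32≡1227, 284^64≡447, 284^128≡230, 284^256≡1632 (mod 1831).
284^458 = 284^(256+128+64+8+2) ≡ 533 (mod 1831).
Check: 533² = 284089 ≡ 284 (mod 1831). The two roots are 533 and 1298.

533, 1298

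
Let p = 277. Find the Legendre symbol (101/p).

Euler's criterion: (101/277) ≡ 101^138 (mod 277).
101^2 ≡ 229 (mod 277)
101^4 ≡ 88 (mod 277)
101^8 ≡ 265 (mod 277)
101^16 ≡ 144 (mod 277)
101^32 ≡ 238 (mod 277)
101^64 ≡ 136 (mod 277)
101^128 ≡ 214 (mod 277)
101^138 = 101^(128+8+2) ≡ 276 (mod 277).
Result is 276 ≡ −1, so (101/277) = −1.

-1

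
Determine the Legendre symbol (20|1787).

-1

Pull out 2^2: since 1787 ≡ 3 (mod 8), (2/1787) = -1, so (2/1787)^2 = +1.
Reciprocity: 5 ≡ 1 and 1787 ≡ 3 (mod 4), so (5/1787) = +(1787/5).
Reduce top mod 5: now compute (2/5).
Pull out 2: since 5 ≡ 5 (mod 8), (2/5) = -1.
Reached (1/5) = 1. Collecting the sign flips along the way, the symbol is -1.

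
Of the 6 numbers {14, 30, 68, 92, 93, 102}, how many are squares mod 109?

(14/109) = -1 → non-residue.
(30/109) = -1 → non-residue.
(68/109) = -1 → non-residue.
(92/109) = -1 → non-residue.
(93/109) = +1 → QR.
(102/109) = +1 → QR.
Total quadratic residues among the 6: 2.

2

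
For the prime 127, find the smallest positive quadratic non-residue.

(2/127) = +1, so 2 is a residue.
(3/127) = −1, so 3 is the smallest positive non-residue mod 127.

3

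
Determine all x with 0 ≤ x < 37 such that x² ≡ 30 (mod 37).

37 ≡ 1 (mod 4), so we find a root by search.
Trying successive values, 17² = 289 ≡ 30 (mod 37). The other root is 37 − 17 = 20.

17, 20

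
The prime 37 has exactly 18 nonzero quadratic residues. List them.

Square k = 1,…,18 (k and 37−k give the same square):
1²=1, 2²=4, 3²=9, 4²=16, 5²=25, 6²=36, 7²≡12, 8²≡27, 9²≡7, 10²≡26, 11²≡10, 12²≡33, 13²≡21, 14²≡11, 15²≡3, 16²≡34, 17²≡30, 18²≡28 (mod 37).
So the quadratic residues mod 37 are {1, 3, 4, 7, 9, 10, 11, 12, 16, 21, 25, 26, 27, 28, 30, 33, 34, 36}.

1 3 4 7 9 10 11 12 16 21 25 26 27 28 30 33 34 36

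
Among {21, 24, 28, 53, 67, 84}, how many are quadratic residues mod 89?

(21/89) = +1 → QR.
(24/89) = -1 → non-residue.
(28/89) = -1 → non-residue.
(53/89) = +1 → QR.
(67/89) = +1 → QR.
(84/89) = +1 → QR.
Total quadratic residues among the 6: 4.

4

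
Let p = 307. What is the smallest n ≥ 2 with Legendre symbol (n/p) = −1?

(2/307) = −1, so 2 is the smallest positive non-residue mod 307.

2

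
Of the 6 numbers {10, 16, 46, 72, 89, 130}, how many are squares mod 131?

(10/131) = -1 → non-residue.
(16/131) = +1 → QR.
(46/131) = +1 → QR.
(72/131) = -1 → non-residue.
(89/131) = +1 → QR.
(130/131) = -1 → non-residue.
Total quadratic residues among the 6: 3.

3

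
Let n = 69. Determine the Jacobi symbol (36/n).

0

Pull out 2^2: since 69 ≡ 5 (mod 8), (2/69) = -1, so (2/69)^2 = +1.
Reciprocity: 9 ≡ 1 and 69 ≡ 1 (mod 4), so (9/69) = +(69/9).
Reduce top mod 9: now compute (6/9).
Pull out 2: since 9 ≡ 1 (mod 8), (2/9) = +1.
Reciprocity: 3 ≡ 3 and 9 ≡ 1 (mod 4), so (3/9) = +(9/3).
Reduce top mod 3: now compute (0/3).
Top reduces to 0: gcd > 1, so the symbol is 0.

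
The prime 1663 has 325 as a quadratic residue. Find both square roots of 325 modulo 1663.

Since 1663 ≡ 3 (mod 4), a square root of 325 is 325^((1663+1)/4) = 325^416 mod 1663.
Repeated squaring: 325^2≡856, 325^4≡1016, 325^8≡1196, 325^16≡236, 325^32≡817, 325^64≡626, 325^128≡1071, 325^256≡1234 (mod 1663).
325^416 = 325^(256+128+32) ≡ 1009 (mod 1663).
Check: 1009² = 1018081 ≡ 325 (mod 1663). The two roots are 654 and 1009.

654, 1009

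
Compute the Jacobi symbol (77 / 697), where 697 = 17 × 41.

1

Reciprocity: 77 ≡ 1 and 697 ≡ 1 (mod 4), so (77/697) = +(697/77).
Reduce top mod 77: now compute (4/77).
Pull out 2^2: since 77 ≡ 5 (mod 8), (2/77) = -1, so (2/77)^2 = +1.
Reached (1/77) = 1. Collecting the sign flips along the way, the symbol is +1.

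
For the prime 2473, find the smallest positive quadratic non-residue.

(2/2473) = +1, so 2 is a residue.
(3/2473) = +1, so 3 is a residue.
(4/2473) = +1, so 4 is a residue.
(5/2473) = −1, so 5 is the smallest positive non-residue mod 2473.

5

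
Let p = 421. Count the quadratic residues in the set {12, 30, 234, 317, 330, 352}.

3

(12/421) = +1 → QR.
(30/421) = -1 → non-residue.
(234/421) = +1 → QR.
(317/421) = +1 → QR.
(330/421) = -1 → non-residue.
(352/421) = -1 → non-residue.
Total quadratic residues among the 6: 3.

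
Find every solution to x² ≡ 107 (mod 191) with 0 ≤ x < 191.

Since 191 ≡ 3 (mod 4), a square root of 107 is 107^((191+1)/4) = 107^48 mod 191.
Repeated squaring: 107^2≡180, 107^4≡121, 107^8≡125, 107^16≡154, 107^32≡32 (mod 191).
107^48 = 107^(32+16) ≡ 153 (mod 191).
Check: 153² = 23409 ≡ 107 (mod 191). The two roots are 38 and 153.

38, 153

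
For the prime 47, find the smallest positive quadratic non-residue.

5

(2/47) = +1, so 2 is a residue.
(3/47) = +1, so 3 is a residue.
(4/47) = +1, so 4 is a residue.
(5/47) = −1, so 5 is the smallest positive non-residue mod 47.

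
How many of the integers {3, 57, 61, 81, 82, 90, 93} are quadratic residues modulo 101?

(3/101) = -1 → non-residue.
(57/101) = -1 → non-residue.
(61/101) = -1 → non-residue.
(81/101) = +1 → QR.
(82/101) = +1 → QR.
(90/101) = -1 → non-residue.
(93/101) = -1 → non-residue.
Total quadratic residues among the 7: 2.

2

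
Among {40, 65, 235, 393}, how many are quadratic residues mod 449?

2

(40/449) = +1 → QR.
(65/449) = -1 → non-residue.
(235/449) = -1 → non-residue.
(393/449) = +1 → QR.
Total quadratic residues among the 4: 2.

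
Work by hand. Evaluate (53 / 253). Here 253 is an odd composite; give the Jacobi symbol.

Reciprocity: 53 ≡ 1 and 253 ≡ 1 (mod 4), so (53/253) = +(253/53).
Reduce top mod 53: now compute (41/53).
Reciprocity: 41 ≡ 1 and 53 ≡ 1 (mod 4), so (41/53) = +(53/41).
Reduce top mod 41: now compute (12/41).
Pull out 2^2: since 41 ≡ 1 (mod 8), (2/41) = +1, so (2/41)^2 = +1.
Reciprocity: 3 ≡ 3 and 41 ≡ 1 (mod 4), so (3/41) = +(41/3).
Reduce top mod 3: now compute (2/3).
Pull out 2: since 3 ≡ 3 (mod 8), (2/3) = -1.
Reached (1/3) = 1. Collecting the sign flips along the way, the symbol is -1.

-1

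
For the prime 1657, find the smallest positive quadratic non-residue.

5

(2/1657) = +1, so 2 is a residue.
(3/1657) = +1, so 3 is a residue.
(4/1657) = +1, so 4 is a residue.
(5/1657) = −1, so 5 is the smallest positive non-residue mod 1657.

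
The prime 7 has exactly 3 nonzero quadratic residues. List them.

1, 2, 4

Square k = 1,…,3 (k and 7−k give the same square):
1²=1, 2²=4, 3²≡2 (mod 7).
So the quadratic residues mod 7 are {1, 2, 4}.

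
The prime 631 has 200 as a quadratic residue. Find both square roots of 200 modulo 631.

309, 322

Since 631 ≡ 3 (mod 4), a square root of 200 is 200^((631+1)/4) = 200^158 mod 631.
Repeated squaring: 200^2≡247, 200^4≡433, 200^8≡82, 200^16≡414, 200^32≡395, 200^64≡168, 200^128≡460 (mod 631).
200^158 = 200^(128+16+8+4+2) ≡ 309 (mod 631).
Check: 309² = 95481 ≡ 200 (mod 631). The two roots are 309 and 322.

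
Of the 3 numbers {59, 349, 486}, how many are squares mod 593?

1

(59/593) = +1 → QR.
(349/593) = -1 → non-residue.
(486/593) = -1 → non-residue.
Total quadratic residues among the 3: 1.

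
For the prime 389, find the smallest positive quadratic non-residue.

2

(2/389) = −1, so 2 is the smallest positive non-residue mod 389.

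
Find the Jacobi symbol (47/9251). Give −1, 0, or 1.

Reciprocity: 47 ≡ 3 and 9251 ≡ 3 (mod 4), so (47/9251) = −(9251/47).
Reduce top mod 47: now compute (39/47).
Reciprocity: 39 ≡ 3 and 47 ≡ 3 (mod 4), so (39/47) = −(47/39).
Reduce top mod 39: now compute (8/39).
Pull out 2^3: since 39 ≡ 7 (mod 8), (2/39) = +1, so (2/39)^3 = +1.
Reached (1/39) = 1. Collecting the sign flips along the way, the symbol is +1.

1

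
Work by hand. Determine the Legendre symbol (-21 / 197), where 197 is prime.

First reduce: -21 ≡ 176 (mod 197).
Pull out 2^4: since 197 ≡ 5 (mod 8), (2/197) = -1, so (2/197)^4 = +1.
Reciprocity: 11 ≡ 3 and 197 ≡ 1 (mod 4), so (11/197) = +(197/11).
Reduce top mod 11: now compute (10/11).
Pull out 2: since 11 ≡ 3 (mod 8), (2/11) = -1.
Reciprocity: 5 ≡ 1 and 11 ≡ 3 (mod 4), so (5/11) = +(11/5).
Reduce top mod 5: now compute (1/5).
Reached (1/5) = 1. Collecting the sign flips along the way, the symbol is -1.

-1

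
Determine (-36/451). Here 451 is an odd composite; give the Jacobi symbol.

First reduce: -36 ≡ 415 (mod 451).
Reciprocity: 415 ≡ 3 and 451 ≡ 3 (mod 4), so (415/451) = −(451/415).
Reduce top mod 415: now compute (36/415).
Pull out 2^2: since 415 ≡ 7 (mod 8), (2/415) = +1, so (2/415)^2 = +1.
Reciprocity: 9 ≡ 1 and 415 ≡ 3 (mod 4), so (9/415) = +(415/9).
Reduce top mod 9: now compute (1/9).
Reached (1/9) = 1. Collecting the sign flips along the way, the symbol is -1.

-1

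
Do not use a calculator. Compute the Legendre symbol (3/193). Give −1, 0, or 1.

1

Reciprocity: 3 ≡ 3 and 193 ≡ 1 (mod 4), so (3/193) = +(193/3).
Reduce top mod 3: now compute (1/3).
Reached (1/3) = 1. Collecting the sign flips along the way, the symbol is +1.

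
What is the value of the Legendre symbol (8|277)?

-1

Euler's criterion: (8/277) ≡ 8^138 (mod 277).
8^2 ≡ 64 (mod 277)
8^4 ≡ 218 (mod 277)
8^8 ≡ 157 (mod 277)
8^16 ≡ 273 (mod 277)
8^32 ≡ 16 (mod 277)
8^64 ≡ 256 (mod 277)
8^128 ≡ 164 (mod 277)
8^138 = 8^(128+8+2) ≡ 276 (mod 277).
Result is 276 ≡ −1, so (8/277) = −1.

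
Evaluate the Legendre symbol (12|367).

Pull out 2^2: since 367 ≡ 7 (mod 8), (2/367) = +1, so (2/367)^2 = +1.
Reciprocity: 3 ≡ 3 and 367 ≡ 3 (mod 4), so (3/367) = −(367/3).
Reduce top mod 3: now compute (1/3).
Reached (1/3) = 1. Collecting the sign flips along the way, the symbol is -1.

-1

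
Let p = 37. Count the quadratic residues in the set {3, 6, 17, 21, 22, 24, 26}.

(3/37) = +1 → QR.
(6/37) = -1 → non-residue.
(17/37) = -1 → non-residue.
(21/37) = +1 → QR.
(22/37) = -1 → non-residue.
(24/37) = -1 → non-residue.
(26/37) = +1 → QR.
Total quadratic residues among the 7: 3.

3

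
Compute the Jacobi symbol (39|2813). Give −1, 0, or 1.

1

Reciprocity: 39 ≡ 3 and 2813 ≡ 1 (mod 4), so (39/2813) = +(2813/39).
Reduce top mod 39: now compute (5/39).
Reciprocity: 5 ≡ 1 and 39 ≡ 3 (mod 4), so (5/39) = +(39/5).
Reduce top mod 5: now compute (4/5).
Pull out 2^2: since 5 ≡ 5 (mod 8), (2/5) = -1, so (2/5)^2 = +1.
Reached (1/5) = 1. Collecting the sign flips along the way, the symbol is +1.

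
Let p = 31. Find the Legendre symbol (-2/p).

First reduce: -2 ≡ 29 (mod 31).
Reciprocity: 29 ≡ 1 and 31 ≡ 3 (mod 4), so (29/31) = +(31/29).
Reduce top mod 29: now compute (2/29).
Pull out 2: since 29 ≡ 5 (mod 8), (2/29) = -1.
Reached (1/29) = 1. Collecting the sign flips along the way, the symbol is -1.

-1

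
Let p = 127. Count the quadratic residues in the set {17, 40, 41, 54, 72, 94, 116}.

4

(17/127) = +1 → QR.
(40/127) = -1 → non-residue.
(41/127) = +1 → QR.
(54/127) = -1 → non-residue.
(72/127) = +1 → QR.
(94/127) = +1 → QR.
(116/127) = -1 → non-residue.
Total quadratic residues among the 7: 4.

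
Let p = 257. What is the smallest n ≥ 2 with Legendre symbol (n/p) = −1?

3

(2/257) = +1, so 2 is a residue.
(3/257) = −1, so 3 is the smallest positive non-residue mod 257.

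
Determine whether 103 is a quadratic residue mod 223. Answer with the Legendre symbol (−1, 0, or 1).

-1

Reciprocity: 103 ≡ 3 and 223 ≡ 3 (mod 4), so (103/223) = −(223/103).
Reduce top mod 103: now compute (17/103).
Reciprocity: 17 ≡ 1 and 103 ≡ 3 (mod 4), so (17/103) = +(103/17).
Reduce top mod 17: now compute (1/17).
Reached (1/17) = 1. Collecting the sign flips along the way, the symbol is -1.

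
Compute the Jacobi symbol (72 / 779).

Pull out 2^3: since 779 ≡ 3 (mod 8), (2/779) = -1, so (2/779)^3 = -1.
Reciprocity: 9 ≡ 1 and 779 ≡ 3 (mod 4), so (9/779) = +(779/9).
Reduce top mod 9: now compute (5/9).
Reciprocity: 5 ≡ 1 and 9 ≡ 1 (mod 4), so (5/9) = +(9/5).
Reduce top mod 5: now compute (4/5).
Pull out 2^2: since 5 ≡ 5 (mod 8), (2/5) = -1, so (2/5)^2 = +1.
Reached (1/5) = 1. Collecting the sign flips along the way, the symbol is -1.

-1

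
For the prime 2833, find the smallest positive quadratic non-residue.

5

(2/2833) = +1, so 2 is a residue.
(3/2833) = +1, so 3 is a residue.
(4/2833) = +1, so 4 is a residue.
(5/2833) = −1, so 5 is the smallest positive non-residue mod 2833.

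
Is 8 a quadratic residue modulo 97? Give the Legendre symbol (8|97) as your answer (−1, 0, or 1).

1

Pull out 2^3: since 97 ≡ 1 (mod 8), (2/97) = +1, so (2/97)^3 = +1.
Reached (1/97) = 1. Collecting the sign flips along the way, the symbol is +1.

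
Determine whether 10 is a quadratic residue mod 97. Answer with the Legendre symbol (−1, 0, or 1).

-1

Euler's criterion: (10/97) ≡ 10^48 (mod 97).
10^2 ≡ 3 (mod 97)
10^4 ≡ 9 (mod 97)
10^8 ≡ 81 (mod 97)
10^16 ≡ 62 (mod 97)
10^32 ≡ 61 (mod 97)
10^48 = 10^(32+16) ≡ 96 (mod 97).
Result is 96 ≡ −1, so (10/97) = −1.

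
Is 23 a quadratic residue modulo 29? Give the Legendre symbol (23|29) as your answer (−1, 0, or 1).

Reciprocity: 23 ≡ 3 and 29 ≡ 1 (mod 4), so (23/29) = +(29/23).
Reduce top mod 23: now compute (6/23).
Pull out 2: since 23 ≡ 7 (mod 8), (2/23) = +1.
Reciprocity: 3 ≡ 3 and 23 ≡ 3 (mod 4), so (3/23) = −(23/3).
Reduce top mod 3: now compute (2/3).
Pull out 2: since 3 ≡ 3 (mod 8), (2/3) = -1.
Reached (1/3) = 1. Collecting the sign flips along the way, the symbol is +1.

1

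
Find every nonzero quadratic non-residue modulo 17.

Square k = 1,…,8 (k and 17−k give the same square):
1²=1, 2²=4, 3²=9, 4²=16, 5²≡8, 6²≡2, 7²≡15, 8²≡13 (mod 17).
The residues are {1, 2, 4, 8, 9, 13, 15, 16}; the non-residues are the remaining 8 nonzero classes.

3 5 6 7 10 11 12 14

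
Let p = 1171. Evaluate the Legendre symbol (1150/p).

-1

Pull out 2: since 1171 ≡ 3 (mod 8), (2/1171) = -1.
Reciprocity: 575 ≡ 3 and 1171 ≡ 3 (mod 4), so (575/1171) = −(1171/575).
Reduce top mod 575: now compute (21/575).
Reciprocity: 21 ≡ 1 and 575 ≡ 3 (mod 4), so (21/575) = +(575/21).
Reduce top mod 21: now compute (8/21).
Pull out 2^3: since 21 ≡ 5 (mod 8), (2/21) = -1, so (2/21)^3 = -1.
Reached (1/21) = 1. Collecting the sign flips along the way, the symbol is -1.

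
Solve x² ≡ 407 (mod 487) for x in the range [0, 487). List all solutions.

Since 487 ≡ 3 (mod 4), a square root of 407 is 407^((487+1)/4) = 407^122 mod 487.
Repeated squaring: 407^2≡69, 407^4≡378, 407^8≡193, 407^16≡237, 407^32≡164, 407^64≡111 (mod 487).
407^122 = 407^(64+32+16+8+2) ≡ 85 (mod 487).
Check: 85² = 7225 ≡ 407 (mod 487). The two roots are 85 and 402.

85, 402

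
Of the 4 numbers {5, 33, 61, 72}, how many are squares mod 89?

2

(5/89) = +1 → QR.
(33/89) = -1 → non-residue.
(61/89) = -1 → non-residue.
(72/89) = +1 → QR.
Total quadratic residues among the 4: 2.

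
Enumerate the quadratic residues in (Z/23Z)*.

Square k = 1,…,11 (k and 23−k give the same square):
1²=1, 2²=4, 3²=9, 4²=16, 5²≡2, 6²≡13, 7²≡3, 8²≡18, 9²≡12, 10²≡8, 11²≡6 (mod 23).
So the quadratic residues mod 23 are {1, 2, 3, 4, 6, 8, 9, 12, 13, 16, 18}.

1,2,3,4,6,8,9,12,13,16,18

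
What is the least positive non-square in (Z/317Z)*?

(2/317) = −1, so 2 is the smallest positive non-residue mod 317.

2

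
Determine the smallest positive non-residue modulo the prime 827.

(2/827) = −1, so 2 is the smallest positive non-residue mod 827.

2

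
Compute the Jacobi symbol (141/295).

-1

Reciprocity: 141 ≡ 1 and 295 ≡ 3 (mod 4), so (141/295) = +(295/141).
Reduce top mod 141: now compute (13/141).
Reciprocity: 13 ≡ 1 and 141 ≡ 1 (mod 4), so (13/141) = +(141/13).
Reduce top mod 13: now compute (11/13).
Reciprocity: 11 ≡ 3 and 13 ≡ 1 (mod 4), so (11/13) = +(13/11).
Reduce top mod 11: now compute (2/11).
Pull out 2: since 11 ≡ 3 (mod 8), (2/11) = -1.
Reached (1/11) = 1. Collecting the sign flips along the way, the symbol is -1.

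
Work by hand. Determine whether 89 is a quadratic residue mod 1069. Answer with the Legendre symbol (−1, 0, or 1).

1

Euler's criterion: (89/1069) ≡ 89^534 (mod 1069).
89^2 ≡ 438 (mod 1069)
89^4 ≡ 493 (mod 1069)
89^8 ≡ 386 (mod 1069)
89^16 ≡ 405 (mod 1069)
89^32 ≡ 468 (mod 1069)
89^64 ≡ 948 (mod 1069)
89^128 ≡ 744 (mod 1069)
89^256 ≡ 863 (mod 1069)
89^512 ≡ 745 (mod 1069)
89^534 = 89^(512+16+4+2) ≡ 1 (mod 1069).
Result is 1, so (89/1069) = 1.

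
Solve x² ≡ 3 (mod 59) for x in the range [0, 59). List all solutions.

11, 48

Since 59 ≡ 3 (mod 4), a square root of 3 is 3^((59+1)/4) = 3^15 mod 59.
Repeated squaring: 3^2≡9, 3^4≡22, 3^8≡12 (mod 59).
3^15 = 3^(8+4+2+1) ≡ 48 (mod 59).
Check: 48² = 2304 ≡ 3 (mod 59). The two roots are 11 and 48.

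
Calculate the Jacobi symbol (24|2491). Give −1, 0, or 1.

1

Pull out 2^3: since 2491 ≡ 3 (mod 8), (2/2491) = -1, so (2/2491)^3 = -1.
Reciprocity: 3 ≡ 3 and 2491 ≡ 3 (mod 4), so (3/2491) = −(2491/3).
Reduce top mod 3: now compute (1/3).
Reached (1/3) = 1. Collecting the sign flips along the way, the symbol is +1.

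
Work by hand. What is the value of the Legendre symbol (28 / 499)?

Pull out 2^2: since 499 ≡ 3 (mod 8), (2/499) = -1, so (2/499)^2 = +1.
Reciprocity: 7 ≡ 3 and 499 ≡ 3 (mod 4), so (7/499) = −(499/7).
Reduce top mod 7: now compute (2/7).
Pull out 2: since 7 ≡ 7 (mod 8), (2/7) = +1.
Reached (1/7) = 1. Collecting the sign flips along the way, the symbol is -1.

-1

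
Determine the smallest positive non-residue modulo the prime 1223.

5

(2/1223) = +1, so 2 is a residue.
(3/1223) = +1, so 3 is a residue.
(4/1223) = +1, so 4 is a residue.
(5/1223) = −1, so 5 is the smallest positive non-residue mod 1223.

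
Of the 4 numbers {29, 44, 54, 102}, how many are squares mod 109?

2

(29/109) = +1 → QR.
(44/109) = -1 → non-residue.
(54/109) = -1 → non-residue.
(102/109) = +1 → QR.
Total quadratic residues among the 4: 2.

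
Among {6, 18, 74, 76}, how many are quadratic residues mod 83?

0

(6/83) = -1 → non-residue.
(18/83) = -1 → non-residue.
(74/83) = -1 → non-residue.
(76/83) = -1 → non-residue.
Total quadratic residues among the 4: 0.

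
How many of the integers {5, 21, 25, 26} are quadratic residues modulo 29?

(5/29) = +1 → QR.
(21/29) = -1 → non-residue.
(25/29) = +1 → QR.
(26/29) = -1 → non-residue.
Total quadratic residues among the 4: 2.

2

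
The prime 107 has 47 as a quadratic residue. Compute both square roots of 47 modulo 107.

Since 107 ≡ 3 (mod 4), a square root of 47 is 47^((107+1)/4) = 47^27 mod 107.
Repeated squaring: 47^2≡69, 47^4≡53, 47^8≡27, 47^16≡87 (mod 107).
47^27 = 47^(16+8+2+1) ≡ 49 (mod 107).
Check: 49² = 2401 ≡ 47 (mod 107). The two roots are 49 and 58.

49, 58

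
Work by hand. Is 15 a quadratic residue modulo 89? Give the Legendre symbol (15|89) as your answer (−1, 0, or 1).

-1

Reciprocity: 15 ≡ 3 and 89 ≡ 1 (mod 4), so (15/89) = +(89/15).
Reduce top mod 15: now compute (14/15).
Pull out 2: since 15 ≡ 7 (mod 8), (2/15) = +1.
Reciprocity: 7 ≡ 3 and 15 ≡ 3 (mod 4), so (7/15) = −(15/7).
Reduce top mod 7: now compute (1/7).
Reached (1/7) = 1. Collecting the sign flips along the way, the symbol is -1.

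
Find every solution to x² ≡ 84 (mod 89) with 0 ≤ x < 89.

23, 66

89 ≡ 1 (mod 4), so we find a root by search.
Trying successive values, 23² = 529 ≡ 84 (mod 89). The other root is 89 − 23 = 66.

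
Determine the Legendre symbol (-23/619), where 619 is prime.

-1

First reduce: -23 ≡ 596 (mod 619).
Pull out 2^2: since 619 ≡ 3 (mod 8), (2/619) = -1, so (2/619)^2 = +1.
Reciprocity: 149 ≡ 1 and 619 ≡ 3 (mod 4), so (149/619) = +(619/149).
Reduce top mod 149: now compute (23/149).
Reciprocity: 23 ≡ 3 and 149 ≡ 1 (mod 4), so (23/149) = +(149/23).
Reduce top mod 23: now compute (11/23).
Reciprocity: 11 ≡ 3 and 23 ≡ 3 (mod 4), so (11/23) = −(23/11).
Reduce top mod 11: now compute (1/11).
Reached (1/11) = 1. Collecting the sign flips along the way, the symbol is -1.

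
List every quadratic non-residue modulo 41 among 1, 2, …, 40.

Square k = 1,…,20 (k and 41−k give the same square):
1²=1, 2²=4, 3²=9, 4²=16, 5²=25, 6²=36, 7²≡8, 8²≡23, 9²≡40, 10²≡18, 11²≡39, 12²≡21, 13²≡5, 14²≡32, 15²≡20, 16²≡10, 17²≡2, 18²≡37, 19²≡33, 20²≡31 (mod 41).
The residues are {1, 2, 4, 5, 8, 9, 10, 16, 18, 20, 21, 23, 25, 31, 32, 33, 36, 37, 39, 40}; the non-residues are the remaining 20 nonzero classes.

3 6 7 11 12 13 14 15 17 19 22 24 26 27 28 29 30 34 35 38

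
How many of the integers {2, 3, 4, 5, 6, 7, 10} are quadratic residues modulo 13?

(2/13) = -1 → non-residue.
(3/13) = +1 → QR.
(4/13) = +1 → QR.
(5/13) = -1 → non-residue.
(6/13) = -1 → non-residue.
(7/13) = -1 → non-residue.
(10/13) = +1 → QR.
Total quadratic residues among the 7: 3.

3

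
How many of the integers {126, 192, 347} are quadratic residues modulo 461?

2

(126/461) = +1 → QR.
(192/461) = -1 → non-residue.
(347/461) = +1 → QR.
Total quadratic residues among the 3: 2.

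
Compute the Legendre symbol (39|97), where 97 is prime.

Reciprocity: 39 ≡ 3 and 97 ≡ 1 (mod 4), so (39/97) = +(97/39).
Reduce top mod 39: now compute (19/39).
Reciprocity: 19 ≡ 3 and 39 ≡ 3 (mod 4), so (19/39) = −(39/19).
Reduce top mod 19: now compute (1/19).
Reached (1/19) = 1. Collecting the sign flips along the way, the symbol is -1.

-1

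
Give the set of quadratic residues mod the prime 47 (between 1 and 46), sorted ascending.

1,2,3,4,6,7,8,9,12,14,16,17,18,21,24,25,27,28,32,34,36,37,42

Square k = 1,…,23 (k and 47−k give the same square):
1²=1, 2²=4, 3²=9, 4²=16, 5²=25, 6²=36, 7²≡2, 8²≡17, 9²≡34, 10²≡6, 11²≡27, 12²≡3, 13²≡28, 14²≡8, 15²≡37, 16²≡21, 17²≡7, 18²≡42, 19²≡32, 20²≡24, 21²≡18, 22²≡14, 23²≡12 (mod 47).
So the quadratic residues mod 47 are {1, 2, 3, 4, 6, 7, 8, 9, 12, 14, 16, 17, 18, 21, 24, 25, 27, 28, 32, 34, 36, 37, 42}.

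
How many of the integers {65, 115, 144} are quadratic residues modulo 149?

1

(65/149) = -1 → non-residue.
(115/149) = -1 → non-residue.
(144/149) = +1 → QR.
Total quadratic residues among the 3: 1.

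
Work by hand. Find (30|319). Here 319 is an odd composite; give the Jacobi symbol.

-1

Pull out 2: since 319 ≡ 7 (mod 8), (2/319) = +1.
Reciprocity: 15 ≡ 3 and 319 ≡ 3 (mod 4), so (15/319) = −(319/15).
Reduce top mod 15: now compute (4/15).
Pull out 2^2: since 15 ≡ 7 (mod 8), (2/15) = +1, so (2/15)^2 = +1.
Reached (1/15) = 1. Collecting the sign flips along the way, the symbol is -1.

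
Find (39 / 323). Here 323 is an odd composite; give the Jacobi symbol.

-1

Reciprocity: 39 ≡ 3 and 323 ≡ 3 (mod 4), so (39/323) = −(323/39).
Reduce top mod 39: now compute (11/39).
Reciprocity: 11 ≡ 3 and 39 ≡ 3 (mod 4), so (11/39) = −(39/11).
Reduce top mod 11: now compute (6/11).
Pull out 2: since 11 ≡ 3 (mod 8), (2/11) = -1.
Reciprocity: 3 ≡ 3 and 11 ≡ 3 (mod 4), so (3/11) = −(11/3).
Reduce top mod 3: now compute (2/3).
Pull out 2: since 3 ≡ 3 (mod 8), (2/3) = -1.
Reached (1/3) = 1. Collecting the sign flips along the way, the symbol is -1.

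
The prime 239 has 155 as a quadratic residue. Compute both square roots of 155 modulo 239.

91, 148

Since 239 ≡ 3 (mod 4), a square root of 155 is 155^((239+1)/4) = 155^60 mod 239.
Repeated squaring: 155^2≡125, 155^4≡90, 155^8≡213, 155^16≡198, 155^32≡8 (mod 239).
155^60 = 155^(32+16+8+4) ≡ 91 (mod 239).
Check: 91² = 8281 ≡ 155 (mod 239). The two roots are 91 and 148.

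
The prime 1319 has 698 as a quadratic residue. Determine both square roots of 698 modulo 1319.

Since 1319 ≡ 3 (mod 4), a square root of 698 is 698^((1319+1)/4) = 698^330 mod 1319.
Repeated squaring: 698^2≡493, 698^4≡353, 698^8≡623, 698^16≡343, 698^32≡258, 698^64≡614, 698^128≡1081, 698^256≡1246 (mod 1319).
698^330 = 698^(256+64+8+2) ≡ 764 (mod 1319).
Check: 764² = 583696 ≡ 698 (mod 1319). The two roots are 555 and 764.

555, 764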